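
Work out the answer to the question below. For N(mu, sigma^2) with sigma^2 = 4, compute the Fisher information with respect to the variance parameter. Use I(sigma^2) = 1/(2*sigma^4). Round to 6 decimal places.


Fisher information for variance: I(sigma^2) = 1/(2*sigma^4).
sigma^2 = 4, so sigma^4 = 16.
I = 1/(2*16) = 1/32 = 0.031250

0.031250


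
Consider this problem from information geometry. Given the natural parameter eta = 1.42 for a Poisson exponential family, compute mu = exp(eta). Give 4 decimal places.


Expectation parameter for Poisson exponential family:
mu = exp(eta).
eta = 1.42.
mu = exp(1.42) = 4.1371

4.1371


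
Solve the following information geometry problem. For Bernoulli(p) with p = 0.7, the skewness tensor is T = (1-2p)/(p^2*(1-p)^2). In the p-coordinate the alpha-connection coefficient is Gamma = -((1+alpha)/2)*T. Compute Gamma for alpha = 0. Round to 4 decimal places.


Skewness (Amari-Chentsov) tensor: T = (1-2p)/(p^2*(1-p)^2).
p = 0.7, 1-2p = -0.4, p^2 = 0.49, (1-p)^2 = 0.09.
T = -0.4/(0.49 * 0.09) = -9.070295.
In the p-coordinate, Gamma^(alpha) = Gamma^(0) - (alpha/2)*T with Gamma^(0) = (1/2)*g'(p) = -T/2,
so Gamma^(alpha) = -((1+alpha)/2)*T.
alpha = 0, -(1+alpha)/2 = -0.5.
Gamma = -0.5 * -9.070295 = 4.5351

4.5351


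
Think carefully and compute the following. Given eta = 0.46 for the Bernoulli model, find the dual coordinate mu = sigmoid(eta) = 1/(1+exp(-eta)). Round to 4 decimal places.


Dual coordinate (expectation parameter) for Bernoulli:
mu = 1/(1+exp(-eta)).
eta = 0.46.
exp(-eta) = exp(-0.46) = 0.631284.
mu = 1/(1+0.631284) = 0.6130

0.6130


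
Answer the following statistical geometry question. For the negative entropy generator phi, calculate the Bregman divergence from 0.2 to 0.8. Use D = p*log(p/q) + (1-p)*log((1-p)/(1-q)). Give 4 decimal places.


Bregman divergence with negative entropy generator:
D = p*log(p/q) + (1-p)*log((1-p)/(1-q)).
p = 0.2, q = 0.8.
p*log(p/q) = 0.2*log(0.2/0.8) = -0.277259.
(1-p)*log((1-p)/(1-q)) = 0.8*log(0.8/0.2) = 1.109035.
D = -0.277259 + 1.109035 = 0.8318

0.8318


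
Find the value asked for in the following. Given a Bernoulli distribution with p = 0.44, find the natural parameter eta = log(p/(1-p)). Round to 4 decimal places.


Natural parameter for Bernoulli: eta = log(p/(1-p)).
p = 0.44, 1-p = 0.56.
p/(1-p) = 0.785714.
eta = log(0.785714) = -0.2412

-0.2412


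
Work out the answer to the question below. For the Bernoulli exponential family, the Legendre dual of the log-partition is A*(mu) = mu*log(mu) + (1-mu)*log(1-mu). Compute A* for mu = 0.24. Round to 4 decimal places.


Legendre transform for Bernoulli:
A*(mu) = mu*log(mu) + (1-mu)*log(1-mu).
mu = 0.24, 1-mu = 0.76.
mu*log(mu) = 0.24*log(0.24) = -0.342508.
(1-mu)*log(1-mu) = 0.76*log(0.76) = -0.208572.
A* = -0.342508 + -0.208572 = -0.5511

-0.5511


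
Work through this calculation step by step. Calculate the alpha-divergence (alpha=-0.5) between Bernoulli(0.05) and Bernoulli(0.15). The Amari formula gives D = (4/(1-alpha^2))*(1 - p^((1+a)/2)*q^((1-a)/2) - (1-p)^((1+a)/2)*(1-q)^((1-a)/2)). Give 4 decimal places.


Amari alpha-divergence:
D = (4/(1-alpha^2))*(1 - p^((1+a)/2)*q^((1-a)/2) - (1-p)^((1+a)/2)*(1-q)^((1-a)/2)).
alpha = -0.5, p = 0.05, q = 0.15.
e1 = (1+alpha)/2 = 0.25, e2 = (1-alpha)/2 = 0.75.
t1 = p^e1 * q^e2 = 0.05^0.25 * 0.15^0.75 = 0.113975.
t2 = (1-p)^e1 * (1-q)^e2 = 0.95^0.25 * 0.85^0.75 = 0.873967.
4/(1-alpha^2) = 5.333333.
D = 5.333333*(1 - 0.113975 - 0.873967) = 0.0643

0.0643


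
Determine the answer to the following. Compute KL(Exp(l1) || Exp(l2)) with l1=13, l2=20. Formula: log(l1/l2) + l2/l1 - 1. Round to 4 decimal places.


KL divergence for exponential family:
KL = log(l1/l2) + l2/l1 - 1.
log(13/20) = -0.430783.
20/13 = 1.538462.
KL = -0.430783 + 1.538462 - 1 = 0.1077

0.1077


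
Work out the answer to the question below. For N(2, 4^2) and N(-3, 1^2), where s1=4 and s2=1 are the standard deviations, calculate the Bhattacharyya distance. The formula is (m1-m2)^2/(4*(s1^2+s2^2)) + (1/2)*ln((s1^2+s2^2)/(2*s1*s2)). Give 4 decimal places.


Bhattacharyya distance between two Gaussians:
DB = (m1-m2)^2/(4*(s1^2+s2^2)) + (1/2)*ln((s1^2+s2^2)/(2*s1*s2)).
(m1-m2)^2 = (5)^2 = 25.
s1^2+s2^2 = 16 + 1 = 17.
term1 = 25/68 = 0.367647.
term2 = 0.5*ln(17/8.0) = 0.376886.
DB = 0.367647 + 0.376886 = 0.7445

0.7445


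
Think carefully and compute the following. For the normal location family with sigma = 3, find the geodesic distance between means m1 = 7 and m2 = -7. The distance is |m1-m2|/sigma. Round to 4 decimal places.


On the fixed-variance normal subfamily, geodesic distance = |m1-m2|/sigma.
|7 - -7| = 14.
sigma = 3.
d = 14/3 = 4.6667

4.6667


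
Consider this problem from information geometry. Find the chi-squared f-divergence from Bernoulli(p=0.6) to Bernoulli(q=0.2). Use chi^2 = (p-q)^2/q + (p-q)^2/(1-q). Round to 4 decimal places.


Chi-squared divergence between Bernoulli distributions:
chi^2 = (p-q)^2/q + (p-q)^2/(1-q).
p = 0.6, q = 0.2, p-q = 0.4.
(p-q)^2 = 0.16.
term1 = 0.16/0.2 = 0.8.
term2 = 0.16/0.8 = 0.2.
chi^2 = 0.8 + 0.2 = 1.0000

1.0000


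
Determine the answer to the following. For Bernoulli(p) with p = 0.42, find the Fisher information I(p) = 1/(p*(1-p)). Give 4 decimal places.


For Bernoulli(p), Fisher information is I(p) = 1/(p*(1-p)).
p = 0.42, 1-p = 0.58.
p*(1-p) = 0.2436.
I(p) = 1/0.2436 = 4.1051

4.1051


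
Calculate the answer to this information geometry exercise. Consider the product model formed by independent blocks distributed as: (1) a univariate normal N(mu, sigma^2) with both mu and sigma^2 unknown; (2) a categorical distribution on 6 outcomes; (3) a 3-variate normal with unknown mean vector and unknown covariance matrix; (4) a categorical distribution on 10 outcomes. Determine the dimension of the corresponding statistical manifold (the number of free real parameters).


The dimension of a statistical manifold equals the number of free
(independent) real parameters of the model. For a product of independent
blocks the parameter counts add.
- normal (mu, sigma^2): 2.
- categorical on 6 outcomes (probabilities sum to 1): 6-1 = 5.
- 3-variate normal: 3 (mean) + 3*4/2 = 6 (symmetric covariance) = 9.
- categorical on 10 outcomes (probabilities sum to 1): 10-1 = 9.
Total = 2 + 5 + 9 + 9 = 25.
Dimension = 25

25


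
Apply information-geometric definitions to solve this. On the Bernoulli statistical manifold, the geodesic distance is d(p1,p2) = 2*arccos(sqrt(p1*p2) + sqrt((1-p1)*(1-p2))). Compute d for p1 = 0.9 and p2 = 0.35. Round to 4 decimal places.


Geodesic distance on Bernoulli manifold:
d(p1,p2) = 2*arccos(sqrt(p1*p2) + sqrt((1-p1)*(1-p2))).
sqrt(p1*p2) = sqrt(0.9*0.35) = 0.561249.
sqrt((1-p1)*(1-p2)) = sqrt(0.1*0.65) = 0.254951.
arg = 0.561249 + 0.254951 = 0.8162.
d = 2*arccos(0.8162) = 1.2320

1.2320


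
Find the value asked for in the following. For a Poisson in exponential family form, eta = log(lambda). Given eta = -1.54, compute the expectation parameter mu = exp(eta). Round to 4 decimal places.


Expectation parameter for Poisson exponential family:
mu = exp(eta).
eta = -1.54.
mu = exp(-1.54) = 0.2144

0.2144


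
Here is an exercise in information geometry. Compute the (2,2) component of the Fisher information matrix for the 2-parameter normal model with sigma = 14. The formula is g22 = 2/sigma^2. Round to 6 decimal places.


For the 2-parameter normal family, the Fisher metric has:
  g11 = 1/sigma^2, g22 = 2/sigma^2.
sigma = 14, sigma^2 = 196.
g22 = 0.010204

0.010204


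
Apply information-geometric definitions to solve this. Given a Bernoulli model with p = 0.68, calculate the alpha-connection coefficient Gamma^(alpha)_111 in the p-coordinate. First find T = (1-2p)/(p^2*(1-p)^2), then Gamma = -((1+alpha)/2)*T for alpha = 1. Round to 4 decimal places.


Skewness (Amari-Chentsov) tensor: T = (1-2p)/(p^2*(1-p)^2).
p = 0.68, 1-2p = -0.36, p^2 = 0.4624, (1-p)^2 = 0.1024.
T = -0.36/(0.4624 * 0.1024) = -7.602995.
In the p-coordinate, Gamma^(alpha) = Gamma^(0) - (alpha/2)*T with Gamma^(0) = (1/2)*g'(p) = -T/2,
so Gamma^(alpha) = -((1+alpha)/2)*T.
alpha = 1, -(1+alpha)/2 = -1.0.
Gamma = -1.0 * -7.602995 = 7.6030

7.6030


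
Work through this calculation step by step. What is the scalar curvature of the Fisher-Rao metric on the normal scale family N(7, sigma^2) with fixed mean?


This family has a single free parameter, so its statistical manifold
is 1-dimensional. The Riemann curvature tensor of any 1-dimensional
Riemannian manifold vanishes identically, so R = 0.

0


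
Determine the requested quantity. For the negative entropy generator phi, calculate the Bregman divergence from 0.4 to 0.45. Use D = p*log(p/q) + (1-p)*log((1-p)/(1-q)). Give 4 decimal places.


Bregman divergence with negative entropy generator:
D = p*log(p/q) + (1-p)*log((1-p)/(1-q)).
p = 0.4, q = 0.45.
p*log(p/q) = 0.4*log(0.4/0.45) = -0.047113.
(1-p)*log((1-p)/(1-q)) = 0.6*log(0.6/0.55) = 0.052207.
D = -0.047113 + 0.052207 = 0.0051

0.0051


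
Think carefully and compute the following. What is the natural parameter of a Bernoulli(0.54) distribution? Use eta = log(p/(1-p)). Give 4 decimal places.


Natural parameter for Bernoulli: eta = log(p/(1-p)).
p = 0.54, 1-p = 0.46.
p/(1-p) = 1.173913.
eta = log(1.173913) = 0.1603

0.1603


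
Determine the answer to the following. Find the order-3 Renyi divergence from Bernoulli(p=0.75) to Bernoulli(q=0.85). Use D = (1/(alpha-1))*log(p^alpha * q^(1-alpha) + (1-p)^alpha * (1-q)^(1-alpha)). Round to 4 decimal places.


Renyi divergence of order alpha between Bernoulli distributions:
D = (1/(alpha-1))*log(p^alpha * q^(1-alpha) + (1-p)^alpha * (1-q)^(1-alpha)).
alpha = 3, p = 0.75, q = 0.85.
p^alpha * q^(1-alpha) = 0.75^3 * 0.85^-2 = 0.58391.
(1-p)^alpha * (1-q)^(1-alpha) = 0.25^3 * 0.15^-2 = 0.694444.
sum = 0.58391 + 0.694444 = 1.278354.
D = (1/2)*log(1.278354) = 0.1228

0.1228


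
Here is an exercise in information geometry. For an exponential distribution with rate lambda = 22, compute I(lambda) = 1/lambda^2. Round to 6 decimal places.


Fisher information for exponential: I(lambda) = 1/lambda^2.
lambda = 22, lambda^2 = 484.
I = 1/484 = 0.002066

0.002066


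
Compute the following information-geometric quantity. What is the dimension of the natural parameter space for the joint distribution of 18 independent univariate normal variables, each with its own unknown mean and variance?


Exponential family dimension calculation:
Each univariate normal has two natural parameters (mu/sigma^2 and -1/(2 sigma^2)).
With 18 independent components, dim = 2 * 18 = 36.

36


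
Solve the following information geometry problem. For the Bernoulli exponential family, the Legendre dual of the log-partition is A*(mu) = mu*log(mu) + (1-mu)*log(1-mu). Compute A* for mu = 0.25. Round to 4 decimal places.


Legendre transform for Bernoulli:
A*(mu) = mu*log(mu) + (1-mu)*log(1-mu).
mu = 0.25, 1-mu = 0.75.
mu*log(mu) = 0.25*log(0.25) = -0.346574.
(1-mu)*log(1-mu) = 0.75*log(0.75) = -0.215762.
A* = -0.346574 + -0.215762 = -0.5623

-0.5623


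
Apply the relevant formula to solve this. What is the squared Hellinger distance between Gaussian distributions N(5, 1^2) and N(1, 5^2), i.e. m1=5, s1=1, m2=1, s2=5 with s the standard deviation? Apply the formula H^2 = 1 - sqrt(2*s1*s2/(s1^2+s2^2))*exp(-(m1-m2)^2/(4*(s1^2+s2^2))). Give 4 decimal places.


Squared Hellinger distance for Gaussians:
H^2 = 1 - sqrt(2*s1*s2/(s1^2+s2^2)) * exp(-(m1-m2)^2/(4*(s1^2+s2^2))).
s1^2 = 1, s2^2 = 25, s1^2+s2^2 = 26.
sqrt(2*1*5/(26)) = 0.620174.
(m1-m2)^2 = (4)^2 = 16.
exp(-16/(4*26)) = exp(-0.153846) = 0.857404.
H^2 = 1 - 0.620174*0.857404 = 0.4683

0.4683


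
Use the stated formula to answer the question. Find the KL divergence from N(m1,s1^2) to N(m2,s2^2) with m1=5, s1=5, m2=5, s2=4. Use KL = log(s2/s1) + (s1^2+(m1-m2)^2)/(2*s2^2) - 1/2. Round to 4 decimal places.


KL divergence between normal distributions:
KL = log(s2/s1) + (s1^2 + (m1-m2)^2)/(2*s2^2) - 1/2.
log(4/5) = -0.223144.
(5^2 + (5-5)^2)/(2*4^2) = (25 + 0)/32 = 0.78125.
KL = -0.223144 + 0.78125 - 0.5 = 0.0581

0.0581


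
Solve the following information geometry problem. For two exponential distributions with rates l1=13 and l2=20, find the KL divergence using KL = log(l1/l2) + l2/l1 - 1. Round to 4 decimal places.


KL divergence for exponential family:
KL = log(l1/l2) + l2/l1 - 1.
log(13/20) = -0.430783.
20/13 = 1.538462.
KL = -0.430783 + 1.538462 - 1 = 0.1077

0.1077


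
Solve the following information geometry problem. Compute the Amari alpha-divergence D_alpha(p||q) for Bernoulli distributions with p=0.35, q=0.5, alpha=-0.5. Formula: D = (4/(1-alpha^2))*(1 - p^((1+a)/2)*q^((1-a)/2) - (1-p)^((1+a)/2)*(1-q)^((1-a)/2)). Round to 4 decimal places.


Amari alpha-divergence:
D = (4/(1-alpha^2))*(1 - p^((1+a)/2)*q^((1-a)/2) - (1-p)^((1+a)/2)*(1-q)^((1-a)/2)).
alpha = -0.5, p = 0.35, q = 0.5.
e1 = (1+alpha)/2 = 0.25, e2 = (1-alpha)/2 = 0.75.
t1 = p^e1 * q^e2 = 0.35^0.25 * 0.5^0.75 = 0.457346.
t2 = (1-p)^e1 * (1-q)^e2 = 0.65^0.25 * 0.5^0.75 = 0.533895.
4/(1-alpha^2) = 5.333333.
D = 5.333333*(1 - 0.457346 - 0.533895) = 0.0467

0.0467


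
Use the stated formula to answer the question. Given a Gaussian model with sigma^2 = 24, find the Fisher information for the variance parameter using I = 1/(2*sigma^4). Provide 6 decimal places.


Fisher information for variance: I(sigma^2) = 1/(2*sigma^4).
sigma^2 = 24, so sigma^4 = 576.
I = 1/(2*576) = 1/1152 = 0.000868

0.000868


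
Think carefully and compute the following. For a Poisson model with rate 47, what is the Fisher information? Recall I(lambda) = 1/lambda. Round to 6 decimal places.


Fisher information for Poisson: I(lambda) = 1/lambda.
lambda = 47.
I(lambda) = 1/47 = 0.021277

0.021277


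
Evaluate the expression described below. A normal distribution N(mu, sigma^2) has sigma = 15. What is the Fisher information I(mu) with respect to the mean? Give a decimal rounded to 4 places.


The Fisher information for the mean of a normal distribution is I(mu) = 1/sigma^2.
sigma = 15, so sigma^2 = 225.
I(mu) = 1/225 = 0.0044

0.0044


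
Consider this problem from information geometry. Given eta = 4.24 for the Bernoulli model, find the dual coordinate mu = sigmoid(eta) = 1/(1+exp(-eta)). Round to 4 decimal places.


Dual coordinate (expectation parameter) for Bernoulli:
mu = 1/(1+exp(-eta)).
eta = 4.24.
exp(-eta) = exp(-4.24) = 0.014408.
mu = 1/(1+0.014408) = 0.9858

0.9858


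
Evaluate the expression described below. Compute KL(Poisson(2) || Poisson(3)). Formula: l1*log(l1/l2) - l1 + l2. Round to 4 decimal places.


KL divergence for Poisson:
KL = l1*log(l1/l2) - l1 + l2.
l1 = 2, l2 = 3.
log(2/3) = -0.405465.
l1*log(l1/l2) = 2 * -0.405465 = -0.81093.
KL = -0.81093 - 2 + 3 = 0.1891

0.1891


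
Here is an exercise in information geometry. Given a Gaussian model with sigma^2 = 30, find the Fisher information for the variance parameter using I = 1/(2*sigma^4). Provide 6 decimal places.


Fisher information for variance: I(sigma^2) = 1/(2*sigma^4).
sigma^2 = 30, so sigma^4 = 900.
I = 1/(2*900) = 1/1800 = 0.000556

0.000556


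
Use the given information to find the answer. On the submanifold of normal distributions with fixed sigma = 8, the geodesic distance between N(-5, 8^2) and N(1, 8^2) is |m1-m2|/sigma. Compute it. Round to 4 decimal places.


On the fixed-variance normal subfamily, geodesic distance = |m1-m2|/sigma.
|-5 - 1| = 6.
sigma = 8.
d = 6/8 = 0.7500

0.7500


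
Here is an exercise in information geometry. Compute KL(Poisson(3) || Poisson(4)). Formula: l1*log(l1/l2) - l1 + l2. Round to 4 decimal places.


KL divergence for Poisson:
KL = l1*log(l1/l2) - l1 + l2.
l1 = 3, l2 = 4.
log(3/4) = -0.287682.
l1*log(l1/l2) = 3 * -0.287682 = -0.863046.
KL = -0.863046 - 3 + 4 = 0.1370

0.1370


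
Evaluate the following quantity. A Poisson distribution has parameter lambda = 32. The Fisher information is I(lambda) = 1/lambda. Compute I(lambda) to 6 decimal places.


Fisher information for Poisson: I(lambda) = 1/lambda.
lambda = 32.
I(lambda) = 1/32 = 0.031250

0.031250


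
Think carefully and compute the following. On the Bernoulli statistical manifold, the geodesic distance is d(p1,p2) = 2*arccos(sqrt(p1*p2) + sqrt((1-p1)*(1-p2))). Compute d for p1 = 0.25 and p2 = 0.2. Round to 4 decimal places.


Geodesic distance on Bernoulli manifold:
d(p1,p2) = 2*arccos(sqrt(p1*p2) + sqrt((1-p1)*(1-p2))).
sqrt(p1*p2) = sqrt(0.25*0.2) = 0.223607.
sqrt((1-p1)*(1-p2)) = sqrt(0.75*0.8) = 0.774597.
arg = 0.223607 + 0.774597 = 0.998203.
d = 2*arccos(0.998203) = 0.1199

0.1199


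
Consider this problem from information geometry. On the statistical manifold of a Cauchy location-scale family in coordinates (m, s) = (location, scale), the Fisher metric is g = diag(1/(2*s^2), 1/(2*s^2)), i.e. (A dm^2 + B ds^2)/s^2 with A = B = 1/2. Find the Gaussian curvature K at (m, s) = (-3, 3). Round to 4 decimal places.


The metric has the form g = (A dm^2 + B ds^2)/s^2 with A = 1/2, B = 1/2.
Substitute u = sqrt(A/B)*m: g = B*(du^2 + ds^2)/s^2, i.e. B times the
Poincare upper half-plane metric, which has constant Gaussian curvature -1.
Scaling a 2D metric by a constant c divides the Gaussian curvature by c,
so K = -1/B = -1/(1/2) = -2.0000 everywhere (the point (m, s) = (-3, 3) is irrelevant:
the curvature is constant).
The requested Gaussian curvature is K = -2.0000.

-2.0000


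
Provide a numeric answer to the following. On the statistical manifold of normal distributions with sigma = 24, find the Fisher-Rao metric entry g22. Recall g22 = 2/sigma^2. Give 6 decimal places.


For the 2-parameter normal family, the Fisher metric has:
  g11 = 1/sigma^2, g22 = 2/sigma^2.
sigma = 24, sigma^2 = 576.
g22 = 0.003472

0.003472


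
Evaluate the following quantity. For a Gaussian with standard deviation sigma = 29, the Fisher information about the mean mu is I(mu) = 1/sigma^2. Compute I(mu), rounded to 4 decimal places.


The Fisher information for the mean of a normal distribution is I(mu) = 1/sigma^2.
sigma = 29, so sigma^2 = 841.
I(mu) = 1/841 = 0.0012

0.0012


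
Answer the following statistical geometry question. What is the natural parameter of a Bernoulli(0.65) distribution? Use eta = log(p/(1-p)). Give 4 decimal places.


Natural parameter for Bernoulli: eta = log(p/(1-p)).
p = 0.65, 1-p = 0.35.
p/(1-p) = 1.857143.
eta = log(1.857143) = 0.6190

0.6190


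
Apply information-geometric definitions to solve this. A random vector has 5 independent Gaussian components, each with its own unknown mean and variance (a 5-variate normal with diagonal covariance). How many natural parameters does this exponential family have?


Exponential family dimension calculation:
Each univariate normal has two natural parameters (mu/sigma^2 and -1/(2 sigma^2)).
With 5 independent components, dim = 2 * 5 = 10.

10


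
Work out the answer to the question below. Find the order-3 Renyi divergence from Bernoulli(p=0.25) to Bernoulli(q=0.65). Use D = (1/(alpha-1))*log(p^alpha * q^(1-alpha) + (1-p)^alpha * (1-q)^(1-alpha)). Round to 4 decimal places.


Renyi divergence of order alpha between Bernoulli distributions:
D = (1/(alpha-1))*log(p^alpha * q^(1-alpha) + (1-p)^alpha * (1-q)^(1-alpha)).
alpha = 3, p = 0.25, q = 0.65.
p^alpha * q^(1-alpha) = 0.25^3 * 0.65^-2 = 0.036982.
(1-p)^alpha * (1-q)^(1-alpha) = 0.75^3 * 0.35^-2 = 3.443878.
sum = 0.036982 + 3.443878 = 3.48086.
D = (1/2)*log(3.48086) = 0.6236

0.6236


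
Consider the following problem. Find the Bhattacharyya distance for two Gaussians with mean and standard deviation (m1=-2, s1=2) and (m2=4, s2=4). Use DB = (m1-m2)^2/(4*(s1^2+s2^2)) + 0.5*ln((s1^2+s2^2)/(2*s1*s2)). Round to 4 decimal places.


Bhattacharyya distance between two Gaussians:
DB = (m1-m2)^2/(4*(s1^2+s2^2)) + (1/2)*ln((s1^2+s2^2)/(2*s1*s2)).
(m1-m2)^2 = (-6)^2 = 36.
s1^2+s2^2 = 4 + 16 = 20.
term1 = 36/80 = 0.45.
term2 = 0.5*ln(20/16.0) = 0.111572.
DB = 0.45 + 0.111572 = 0.5616

0.5616


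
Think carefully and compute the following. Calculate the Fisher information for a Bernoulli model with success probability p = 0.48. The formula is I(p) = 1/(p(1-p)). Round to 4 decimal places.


For Bernoulli(p), Fisher information is I(p) = 1/(p*(1-p)).
p = 0.48, 1-p = 0.52.
p*(1-p) = 0.2496.
I(p) = 1/0.2496 = 4.0064

4.0064


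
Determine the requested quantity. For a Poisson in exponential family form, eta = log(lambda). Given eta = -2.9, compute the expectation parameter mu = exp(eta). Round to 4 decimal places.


Expectation parameter for Poisson exponential family:
mu = exp(eta).
eta = -2.9.
mu = exp(-2.9) = 0.0550

0.0550


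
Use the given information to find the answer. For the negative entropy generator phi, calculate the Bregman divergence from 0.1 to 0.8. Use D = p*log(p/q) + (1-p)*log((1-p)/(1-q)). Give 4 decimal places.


Bregman divergence with negative entropy generator:
D = p*log(p/q) + (1-p)*log((1-p)/(1-q)).
p = 0.1, q = 0.8.
p*log(p/q) = 0.1*log(0.1/0.8) = -0.207944.
(1-p)*log((1-p)/(1-q)) = 0.9*log(0.9/0.2) = 1.35367.
D = -0.207944 + 1.35367 = 1.1457

1.1457


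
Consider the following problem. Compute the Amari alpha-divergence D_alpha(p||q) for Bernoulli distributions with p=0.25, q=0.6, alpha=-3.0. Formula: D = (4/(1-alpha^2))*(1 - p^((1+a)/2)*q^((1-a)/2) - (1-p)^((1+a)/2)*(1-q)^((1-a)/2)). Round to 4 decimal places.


Amari alpha-divergence:
D = (4/(1-alpha^2))*(1 - p^((1+a)/2)*q^((1-a)/2) - (1-p)^((1+a)/2)*(1-q)^((1-a)/2)).
alpha = -3.0, p = 0.25, q = 0.6.
e1 = (1+alpha)/2 = -1.0, e2 = (1-alpha)/2 = 2.0.
t1 = p^e1 * q^e2 = 0.25^-1.0 * 0.6^2.0 = 1.44.
t2 = (1-p)^e1 * (1-q)^e2 = 0.75^-1.0 * 0.4^2.0 = 0.213333.
4/(1-alpha^2) = -0.5.
D = -0.5*(1 - 1.44 - 0.213333) = 0.3267

0.3267


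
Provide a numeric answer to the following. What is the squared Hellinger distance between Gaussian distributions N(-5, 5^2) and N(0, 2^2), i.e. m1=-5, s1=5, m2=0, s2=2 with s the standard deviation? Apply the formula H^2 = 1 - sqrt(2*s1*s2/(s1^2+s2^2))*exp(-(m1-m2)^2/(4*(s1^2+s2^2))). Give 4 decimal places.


Squared Hellinger distance for Gaussians:
H^2 = 1 - sqrt(2*s1*s2/(s1^2+s2^2)) * exp(-(m1-m2)^2/(4*(s1^2+s2^2))).
s1^2 = 25, s2^2 = 4, s1^2+s2^2 = 29.
sqrt(2*5*2/(29)) = 0.830455.
(m1-m2)^2 = (-5)^2 = 25.
exp(-25/(4*29)) = exp(-0.215517) = 0.806124.
H^2 = 1 - 0.830455*0.806124 = 0.3306

0.3306


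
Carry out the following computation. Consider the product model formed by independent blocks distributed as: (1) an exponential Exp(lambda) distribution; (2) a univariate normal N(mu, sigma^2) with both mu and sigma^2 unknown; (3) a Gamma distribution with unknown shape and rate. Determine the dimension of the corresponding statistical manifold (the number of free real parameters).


The dimension of a statistical manifold equals the number of free
(independent) real parameters of the model. For a product of independent
blocks the parameter counts add.
- exponential (lambda): 1.
- normal (mu, sigma^2): 2.
- Gamma (shape, rate): 2.
Total = 1 + 2 + 2 = 5.
Dimension = 5

5


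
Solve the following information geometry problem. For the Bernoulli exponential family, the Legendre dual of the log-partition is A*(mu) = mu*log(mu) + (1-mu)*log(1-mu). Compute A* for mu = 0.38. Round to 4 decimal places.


Legendre transform for Bernoulli:
A*(mu) = mu*log(mu) + (1-mu)*log(1-mu).
mu = 0.38, 1-mu = 0.62.
mu*log(mu) = 0.38*log(0.38) = -0.367682.
(1-mu)*log(1-mu) = 0.62*log(0.62) = -0.296382.
A* = -0.367682 + -0.296382 = -0.6641

-0.6641


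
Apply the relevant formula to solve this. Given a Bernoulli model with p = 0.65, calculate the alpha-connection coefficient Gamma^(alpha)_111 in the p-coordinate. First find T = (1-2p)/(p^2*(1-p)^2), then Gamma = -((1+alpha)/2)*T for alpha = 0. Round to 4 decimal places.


Skewness (Amari-Chentsov) tensor: T = (1-2p)/(p^2*(1-p)^2).
p = 0.65, 1-2p = -0.3, p^2 = 0.4225, (1-p)^2 = 0.1225.
T = -0.3/(0.4225 * 0.1225) = -5.796401.
In the p-coordinate, Gamma^(alpha) = Gamma^(0) - (alpha/2)*T with Gamma^(0) = (1/2)*g'(p) = -T/2,
so Gamma^(alpha) = -((1+alpha)/2)*T.
alpha = 0, -(1+alpha)/2 = -0.5.
Gamma = -0.5 * -5.796401 = 2.8982

2.8982


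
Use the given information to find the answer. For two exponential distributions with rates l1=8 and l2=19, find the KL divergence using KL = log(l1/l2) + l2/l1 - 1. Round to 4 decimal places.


KL divergence for exponential family:
KL = log(l1/l2) + l2/l1 - 1.
log(8/19) = -0.864997.
19/8 = 2.375.
KL = -0.864997 + 2.375 - 1 = 0.5100

0.5100


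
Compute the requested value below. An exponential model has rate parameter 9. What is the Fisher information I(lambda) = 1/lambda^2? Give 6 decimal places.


Fisher information for exponential: I(lambda) = 1/lambda^2.
lambda = 9, lambda^2 = 81.
I = 1/81 = 0.012346

0.012346


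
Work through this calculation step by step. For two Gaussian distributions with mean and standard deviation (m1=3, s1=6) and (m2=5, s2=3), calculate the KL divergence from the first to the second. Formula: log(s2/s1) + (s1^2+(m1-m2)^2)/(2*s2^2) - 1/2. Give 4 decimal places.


KL divergence between normal distributions:
KL = log(s2/s1) + (s1^2 + (m1-m2)^2)/(2*s2^2) - 1/2.
log(3/6) = -0.693147.
(6^2 + (3-5)^2)/(2*3^2) = (36 + 4)/18 = 2.222222.
KL = -0.693147 + 2.222222 - 0.5 = 1.0291

1.0291


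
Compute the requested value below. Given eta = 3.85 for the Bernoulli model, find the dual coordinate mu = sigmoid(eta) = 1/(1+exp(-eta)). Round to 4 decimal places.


Dual coordinate (expectation parameter) for Bernoulli:
mu = 1/(1+exp(-eta)).
eta = 3.85.
exp(-eta) = exp(-3.85) = 0.02128.
mu = 1/(1+0.02128) = 0.9792

0.9792


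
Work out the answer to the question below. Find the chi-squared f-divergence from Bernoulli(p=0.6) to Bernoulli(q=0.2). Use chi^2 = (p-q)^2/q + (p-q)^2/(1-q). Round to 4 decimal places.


Chi-squared divergence between Bernoulli distributions:
chi^2 = (p-q)^2/q + (p-q)^2/(1-q).
p = 0.6, q = 0.2, p-q = 0.4.
(p-q)^2 = 0.16.
term1 = 0.16/0.2 = 0.8.
term2 = 0.16/0.8 = 0.2.
chi^2 = 0.8 + 0.2 = 1.0000

1.0000


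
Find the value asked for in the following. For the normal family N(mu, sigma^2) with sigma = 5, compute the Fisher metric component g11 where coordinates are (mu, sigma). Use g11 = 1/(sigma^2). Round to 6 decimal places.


For the 2-parameter normal family, the Fisher metric has:
  g11 = 1/sigma^2, g22 = 2/sigma^2.
sigma = 5, sigma^2 = 25.
g11 = 0.040000

0.040000


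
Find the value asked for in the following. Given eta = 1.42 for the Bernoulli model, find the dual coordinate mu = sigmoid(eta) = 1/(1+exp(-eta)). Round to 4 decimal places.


Dual coordinate (expectation parameter) for Bernoulli:
mu = 1/(1+exp(-eta)).
eta = 1.42.
exp(-eta) = exp(-1.42) = 0.241714.
mu = 1/(1+0.241714) = 0.8053

0.8053


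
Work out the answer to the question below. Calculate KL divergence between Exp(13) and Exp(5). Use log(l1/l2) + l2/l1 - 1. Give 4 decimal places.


KL divergence for exponential family:
KL = log(l1/l2) + l2/l1 - 1.
log(13/5) = 0.955511.
5/13 = 0.384615.
KL = 0.955511 + 0.384615 - 1 = 0.3401

0.3401


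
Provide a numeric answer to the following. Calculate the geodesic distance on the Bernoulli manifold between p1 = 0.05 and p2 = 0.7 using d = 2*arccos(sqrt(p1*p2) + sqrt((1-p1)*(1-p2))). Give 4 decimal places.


Geodesic distance on Bernoulli manifold:
d(p1,p2) = 2*arccos(sqrt(p1*p2) + sqrt((1-p1)*(1-p2))).
sqrt(p1*p2) = sqrt(0.05*0.7) = 0.187083.
sqrt((1-p1)*(1-p2)) = sqrt(0.95*0.3) = 0.533854.
arg = 0.187083 + 0.533854 = 0.720937.
d = 2*arccos(0.720937) = 1.5313

1.5313


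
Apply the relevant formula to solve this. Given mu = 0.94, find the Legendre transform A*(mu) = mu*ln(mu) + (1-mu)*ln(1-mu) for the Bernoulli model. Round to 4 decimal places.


Legendre transform for Bernoulli:
A*(mu) = mu*log(mu) + (1-mu)*log(1-mu).
mu = 0.94, 1-mu = 0.06.
mu*log(mu) = 0.94*log(0.94) = -0.058163.
(1-mu)*log(1-mu) = 0.06*log(0.06) = -0.168805.
A* = -0.058163 + -0.168805 = -0.2270

-0.2270


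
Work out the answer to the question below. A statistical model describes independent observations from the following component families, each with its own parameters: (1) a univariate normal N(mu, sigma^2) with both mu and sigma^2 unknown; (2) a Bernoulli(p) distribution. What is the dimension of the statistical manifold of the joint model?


The dimension of a statistical manifold equals the number of free
(independent) real parameters of the model. For a product of independent
blocks the parameter counts add.
- normal (mu, sigma^2): 2.
- Bernoulli (p): 1.
Total = 2 + 1 = 3.
Dimension = 3

3


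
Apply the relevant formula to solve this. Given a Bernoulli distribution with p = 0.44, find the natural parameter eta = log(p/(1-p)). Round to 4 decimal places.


Natural parameter for Bernoulli: eta = log(p/(1-p)).
p = 0.44, 1-p = 0.56.
p/(1-p) = 0.785714.
eta = log(0.785714) = -0.2412

-0.2412


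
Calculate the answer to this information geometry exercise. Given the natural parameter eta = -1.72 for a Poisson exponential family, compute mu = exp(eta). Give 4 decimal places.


Expectation parameter for Poisson exponential family:
mu = exp(eta).
eta = -1.72.
mu = exp(-1.72) = 0.1791

0.1791


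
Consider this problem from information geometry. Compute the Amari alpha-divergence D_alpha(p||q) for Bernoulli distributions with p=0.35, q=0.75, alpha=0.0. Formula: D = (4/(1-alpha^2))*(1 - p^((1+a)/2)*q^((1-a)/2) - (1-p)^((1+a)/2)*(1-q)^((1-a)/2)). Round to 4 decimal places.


Amari alpha-divergence:
D = (4/(1-alpha^2))*(1 - p^((1+a)/2)*q^((1-a)/2) - (1-p)^((1+a)/2)*(1-q)^((1-a)/2)).
alpha = 0.0, p = 0.35, q = 0.75.
e1 = (1+alpha)/2 = 0.5, e2 = (1-alpha)/2 = 0.5.
t1 = p^e1 * q^e2 = 0.35^0.5 * 0.75^0.5 = 0.512348.
t2 = (1-p)^e1 * (1-q)^e2 = 0.65^0.5 * 0.25^0.5 = 0.403113.
4/(1-alpha^2) = 4.0.
D = 4.0*(1 - 0.512348 - 0.403113) = 0.3382

0.3382


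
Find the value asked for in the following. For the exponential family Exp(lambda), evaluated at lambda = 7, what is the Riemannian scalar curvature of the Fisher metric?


This family has a single free parameter, so its statistical manifold
is 1-dimensional. The Riemann curvature tensor of any 1-dimensional
Riemannian manifold vanishes identically, so R = 0.

0


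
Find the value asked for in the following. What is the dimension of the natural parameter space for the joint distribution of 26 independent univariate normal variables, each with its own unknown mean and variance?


Exponential family dimension calculation:
Each univariate normal has two natural parameters (mu/sigma^2 and -1/(2 sigma^2)).
With 26 independent components, dim = 2 * 26 = 52.

52


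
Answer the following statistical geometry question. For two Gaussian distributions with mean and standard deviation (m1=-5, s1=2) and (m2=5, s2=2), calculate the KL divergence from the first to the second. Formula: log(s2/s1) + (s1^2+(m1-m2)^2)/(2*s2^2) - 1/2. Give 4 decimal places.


KL divergence between normal distributions:
KL = log(s2/s1) + (s1^2 + (m1-m2)^2)/(2*s2^2) - 1/2.
log(2/2) = 0.0.
(2^2 + (-5-5)^2)/(2*2^2) = (4 + 100)/8 = 13.0.
KL = 0.0 + 13.0 - 0.5 = 12.5000

12.5000


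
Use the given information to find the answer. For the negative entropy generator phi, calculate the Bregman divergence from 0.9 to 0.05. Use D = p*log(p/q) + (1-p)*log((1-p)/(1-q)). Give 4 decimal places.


Bregman divergence with negative entropy generator:
D = p*log(p/q) + (1-p)*log((1-p)/(1-q)).
p = 0.9, q = 0.05.
p*log(p/q) = 0.9*log(0.9/0.05) = 2.601335.
(1-p)*log((1-p)/(1-q)) = 0.1*log(0.1/0.95) = -0.225129.
D = 2.601335 + -0.225129 = 2.3762

2.3762


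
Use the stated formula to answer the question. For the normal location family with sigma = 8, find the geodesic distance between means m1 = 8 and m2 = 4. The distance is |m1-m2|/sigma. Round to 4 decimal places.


On the fixed-variance normal subfamily, geodesic distance = |m1-m2|/sigma.
|8 - 4| = 4.
sigma = 8.
d = 4/8 = 0.5000

0.5000


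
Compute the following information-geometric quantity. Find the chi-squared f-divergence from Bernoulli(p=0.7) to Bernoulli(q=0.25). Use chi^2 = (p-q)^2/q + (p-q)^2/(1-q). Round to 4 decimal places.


Chi-squared divergence between Bernoulli distributions:
chi^2 = (p-q)^2/q + (p-q)^2/(1-q).
p = 0.7, q = 0.25, p-q = 0.45.
(p-q)^2 = 0.2025.
term1 = 0.2025/0.25 = 0.81.
term2 = 0.2025/0.75 = 0.27.
chi^2 = 0.81 + 0.27 = 1.0800

1.0800


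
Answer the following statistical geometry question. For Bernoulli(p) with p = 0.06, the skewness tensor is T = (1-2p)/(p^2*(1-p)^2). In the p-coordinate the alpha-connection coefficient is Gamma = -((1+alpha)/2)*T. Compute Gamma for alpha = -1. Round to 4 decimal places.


Skewness (Amari-Chentsov) tensor: T = (1-2p)/(p^2*(1-p)^2).
p = 0.06, 1-2p = 0.88, p^2 = 0.0036, (1-p)^2 = 0.8836.
T = 0.88/(0.0036 * 0.8836) = 276.646044.
In the p-coordinate, Gamma^(alpha) = Gamma^(0) - (alpha/2)*T with Gamma^(0) = (1/2)*g'(p) = -T/2,
so Gamma^(alpha) = -((1+alpha)/2)*T.
alpha = -1, -(1+alpha)/2 = 0.0.
Gamma = 0.0 * 276.646044 = 0.0000

0.0000


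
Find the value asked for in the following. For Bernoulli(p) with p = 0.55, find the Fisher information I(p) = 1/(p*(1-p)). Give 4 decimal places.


For Bernoulli(p), Fisher information is I(p) = 1/(p*(1-p)).
p = 0.55, 1-p = 0.45.
p*(1-p) = 0.2475.
I(p) = 1/0.2475 = 4.0404

4.0404


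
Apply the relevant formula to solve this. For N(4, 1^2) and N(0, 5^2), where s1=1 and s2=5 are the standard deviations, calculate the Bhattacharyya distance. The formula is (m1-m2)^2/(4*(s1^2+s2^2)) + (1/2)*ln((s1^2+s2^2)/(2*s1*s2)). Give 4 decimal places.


Bhattacharyya distance between two Gaussians:
DB = (m1-m2)^2/(4*(s1^2+s2^2)) + (1/2)*ln((s1^2+s2^2)/(2*s1*s2)).
(m1-m2)^2 = (4)^2 = 16.
s1^2+s2^2 = 1 + 25 = 26.
term1 = 16/104 = 0.153846.
term2 = 0.5*ln(26/10.0) = 0.477756.
DB = 0.153846 + 0.477756 = 0.6316

0.6316


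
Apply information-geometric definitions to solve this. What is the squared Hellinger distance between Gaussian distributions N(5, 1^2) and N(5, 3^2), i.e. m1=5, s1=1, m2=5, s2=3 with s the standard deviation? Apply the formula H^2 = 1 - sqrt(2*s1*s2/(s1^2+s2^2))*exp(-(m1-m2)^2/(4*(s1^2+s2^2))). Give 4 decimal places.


Squared Hellinger distance for Gaussians:
H^2 = 1 - sqrt(2*s1*s2/(s1^2+s2^2)) * exp(-(m1-m2)^2/(4*(s1^2+s2^2))).
s1^2 = 1, s2^2 = 9, s1^2+s2^2 = 10.
sqrt(2*1*3/(10)) = 0.774597.
(m1-m2)^2 = (0)^2 = 0.
exp(-0/(4*10)) = exp(0.0) = 1.0.
H^2 = 1 - 0.774597*1.0 = 0.2254

0.2254


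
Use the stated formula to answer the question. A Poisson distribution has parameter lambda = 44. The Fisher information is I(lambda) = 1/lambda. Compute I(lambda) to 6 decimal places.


Fisher information for Poisson: I(lambda) = 1/lambda.
lambda = 44.
I(lambda) = 1/44 = 0.022727

0.022727


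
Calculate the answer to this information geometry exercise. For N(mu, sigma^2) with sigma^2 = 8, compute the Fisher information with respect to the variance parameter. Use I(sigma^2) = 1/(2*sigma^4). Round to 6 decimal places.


Fisher information for variance: I(sigma^2) = 1/(2*sigma^4).
sigma^2 = 8, so sigma^4 = 64.
I = 1/(2*64) = 1/128 = 0.007813

0.007813


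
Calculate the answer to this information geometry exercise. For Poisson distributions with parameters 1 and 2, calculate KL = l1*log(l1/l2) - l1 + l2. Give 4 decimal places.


KL divergence for Poisson:
KL = l1*log(l1/l2) - l1 + l2.
l1 = 1, l2 = 2.
log(1/2) = -0.693147.
l1*log(l1/l2) = 1 * -0.693147 = -0.693147.
KL = -0.693147 - 1 + 2 = 0.3069

0.3069


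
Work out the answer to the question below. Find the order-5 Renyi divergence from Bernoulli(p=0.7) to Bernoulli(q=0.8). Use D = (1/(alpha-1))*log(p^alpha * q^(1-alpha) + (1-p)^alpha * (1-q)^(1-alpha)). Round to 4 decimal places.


Renyi divergence of order alpha between Bernoulli distributions:
D = (1/(alpha-1))*log(p^alpha * q^(1-alpha) + (1-p)^alpha * (1-q)^(1-alpha)).
alpha = 5, p = 0.7, q = 0.8.
p^alpha * q^(1-alpha) = 0.7^5 * 0.8^-4 = 0.410327.
(1-p)^alpha * (1-q)^(1-alpha) = 0.3^5 * 0.2^-4 = 1.51875.
sum = 0.410327 + 1.51875 = 1.929077.
D = (1/4)*log(1.929077) = 0.1643

0.1643


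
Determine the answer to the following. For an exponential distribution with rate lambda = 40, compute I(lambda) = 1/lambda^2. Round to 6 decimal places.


Fisher information for exponential: I(lambda) = 1/lambda^2.
lambda = 40, lambda^2 = 1600.
I = 1/1600 = 0.000625

0.000625


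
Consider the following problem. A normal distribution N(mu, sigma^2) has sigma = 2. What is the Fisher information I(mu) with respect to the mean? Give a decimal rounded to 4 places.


The Fisher information for the mean of a normal distribution is I(mu) = 1/sigma^2.
sigma = 2, so sigma^2 = 4.
I(mu) = 1/4 = 0.2500

0.2500


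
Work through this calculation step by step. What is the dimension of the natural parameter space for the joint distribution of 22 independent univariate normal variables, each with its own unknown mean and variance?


Exponential family dimension calculation:
Each univariate normal has two natural parameters (mu/sigma^2 and -1/(2 sigma^2)).
With 22 independent components, dim = 2 * 22 = 44.

44


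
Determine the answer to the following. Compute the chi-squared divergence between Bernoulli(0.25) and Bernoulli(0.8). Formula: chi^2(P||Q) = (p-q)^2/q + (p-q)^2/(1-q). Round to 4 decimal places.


Chi-squared divergence between Bernoulli distributions:
chi^2 = (p-q)^2/q + (p-q)^2/(1-q).
p = 0.25, q = 0.8, p-q = -0.55.
(p-q)^2 = 0.3025.
term1 = 0.3025/0.8 = 0.378125.
term2 = 0.3025/0.2 = 1.5125.
chi^2 = 0.378125 + 1.5125 = 1.8906

1.8906


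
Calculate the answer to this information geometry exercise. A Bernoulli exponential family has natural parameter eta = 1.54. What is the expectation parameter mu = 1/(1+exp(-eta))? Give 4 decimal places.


Dual coordinate (expectation parameter) for Bernoulli:
mu = 1/(1+exp(-eta)).
eta = 1.54.
exp(-eta) = exp(-1.54) = 0.214381.
mu = 1/(1+0.214381) = 0.8235

0.8235


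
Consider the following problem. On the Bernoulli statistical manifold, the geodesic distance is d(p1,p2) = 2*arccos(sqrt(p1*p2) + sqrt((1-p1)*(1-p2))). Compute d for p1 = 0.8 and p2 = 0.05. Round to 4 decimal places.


Geodesic distance on Bernoulli manifold:
d(p1,p2) = 2*arccos(sqrt(p1*p2) + sqrt((1-p1)*(1-p2))).
sqrt(p1*p2) = sqrt(0.8*0.05) = 0.2.
sqrt((1-p1)*(1-p2)) = sqrt(0.2*0.95) = 0.43589.
arg = 0.2 + 0.43589 = 0.63589.
d = 2*arccos(0.63589) = 1.7633

1.7633


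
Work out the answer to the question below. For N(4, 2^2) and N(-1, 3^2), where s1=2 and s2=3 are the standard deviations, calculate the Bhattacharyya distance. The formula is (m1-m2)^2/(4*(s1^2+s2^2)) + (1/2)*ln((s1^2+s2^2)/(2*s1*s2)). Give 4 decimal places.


Bhattacharyya distance between two Gaussians:
DB = (m1-m2)^2/(4*(s1^2+s2^2)) + (1/2)*ln((s1^2+s2^2)/(2*s1*s2)).
(m1-m2)^2 = (5)^2 = 25.
s1^2+s2^2 = 4 + 9 = 13.
term1 = 25/52 = 0.480769.
term2 = 0.5*ln(13/12.0) = 0.040021.
DB = 0.480769 + 0.040021 = 0.5208

0.5208


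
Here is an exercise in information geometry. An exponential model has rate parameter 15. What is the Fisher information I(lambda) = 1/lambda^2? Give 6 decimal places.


Fisher information for exponential: I(lambda) = 1/lambda^2.
lambda = 15, lambda^2 = 225.
I = 1/225 = 0.004444

0.004444


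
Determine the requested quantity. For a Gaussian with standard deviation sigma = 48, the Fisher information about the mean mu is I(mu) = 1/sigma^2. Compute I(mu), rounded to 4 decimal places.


The Fisher information for the mean of a normal distribution is I(mu) = 1/sigma^2.
sigma = 48, so sigma^2 = 2304.
I(mu) = 1/2304 = 0.0004

0.0004


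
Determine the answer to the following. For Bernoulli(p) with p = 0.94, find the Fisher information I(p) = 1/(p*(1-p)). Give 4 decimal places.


For Bernoulli(p), Fisher information is I(p) = 1/(p*(1-p)).
p = 0.94, 1-p = 0.06.
p*(1-p) = 0.0564.
I(p) = 1/0.0564 = 17.7305

17.7305


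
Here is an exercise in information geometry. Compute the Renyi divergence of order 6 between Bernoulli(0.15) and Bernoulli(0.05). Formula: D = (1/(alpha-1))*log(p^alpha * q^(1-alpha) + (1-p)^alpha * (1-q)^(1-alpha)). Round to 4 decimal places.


Renyi divergence of order alpha between Bernoulli distributions:
D = (1/(alpha-1))*log(p^alpha * q^(1-alpha) + (1-p)^alpha * (1-q)^(1-alpha)).
alpha = 6, p = 0.15, q = 0.05.
p^alpha * q^(1-alpha) = 0.15^6 * 0.05^-5 = 36.45.
(1-p)^alpha * (1-q)^(1-alpha) = 0.85^6 * 0.95^-5 = 0.487411.
sum = 36.45 + 0.487411 = 36.937411.
D = (1/5)*log(36.937411) = 0.7218

0.7218
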